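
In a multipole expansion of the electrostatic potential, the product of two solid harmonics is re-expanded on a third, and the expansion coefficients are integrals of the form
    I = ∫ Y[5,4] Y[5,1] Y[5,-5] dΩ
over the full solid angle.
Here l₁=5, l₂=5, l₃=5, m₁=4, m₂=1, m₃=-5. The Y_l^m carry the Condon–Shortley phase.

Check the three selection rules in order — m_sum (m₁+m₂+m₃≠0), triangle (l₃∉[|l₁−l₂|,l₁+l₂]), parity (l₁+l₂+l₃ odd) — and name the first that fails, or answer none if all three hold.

parity

m₁+m₂+m₃ = 4 + 1 − 5 = 0  ✓
triangle: |5−5|=0 ≤ l₃=5 ≤ 5+5=10  ✓
parity: l₁+l₂+l₃ = 15 is odd  ✗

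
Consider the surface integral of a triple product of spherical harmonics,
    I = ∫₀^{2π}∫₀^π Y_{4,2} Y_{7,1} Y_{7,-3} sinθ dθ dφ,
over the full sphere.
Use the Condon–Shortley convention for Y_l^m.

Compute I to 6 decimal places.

Rules hold: Σm=0, L=18 even, 3≤7≤11.
N = 9·15·15 = 2025
Δ = 4!·4!·10!/19! = 1/58198140
Racah Σ t=0..4: t=0:+1/17418240 t=1:−1/622080 t=2:+1/230400 t=3:−1/622080 t=4:+1/17418240 = 1/806400
⇒ 3j(4 7 7; 0 0 0)² = 2268/230945, sgn -1
Racah Σ t=0..2: t=0:+1/7741440 t=1:−1/1088640 t=2:+1/1658880 = -13/69672960
⇒ 3j(4 7 7; 2 1 -3)² = 325/149226, sgn -1
4πI² = N·(3j₀)²·(3jₘ)² = 546750/12623809
I = +1·√(0.043311/4π) = 0.05870759

0.058708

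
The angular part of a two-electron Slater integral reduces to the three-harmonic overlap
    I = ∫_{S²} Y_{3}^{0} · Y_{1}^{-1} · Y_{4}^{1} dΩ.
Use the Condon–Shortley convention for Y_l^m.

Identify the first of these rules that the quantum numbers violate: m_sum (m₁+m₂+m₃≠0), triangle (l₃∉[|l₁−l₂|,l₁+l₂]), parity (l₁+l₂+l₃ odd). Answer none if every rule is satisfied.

none

azimuthal sum: 0 − 1 + 1 = 0  ✓
2 ≤ 4 ≤ 4 (triangle on l)  ✓
L = 3 + 1 + 4 = 8 (even)  ✓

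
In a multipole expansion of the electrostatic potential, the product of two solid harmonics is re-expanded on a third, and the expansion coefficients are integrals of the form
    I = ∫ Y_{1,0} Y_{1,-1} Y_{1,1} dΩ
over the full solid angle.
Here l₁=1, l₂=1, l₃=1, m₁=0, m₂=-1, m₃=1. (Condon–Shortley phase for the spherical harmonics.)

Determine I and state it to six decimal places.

l₁+l₂+l₃=3 is odd: 3j(l;000)=0 ⇒ I=0

0.000000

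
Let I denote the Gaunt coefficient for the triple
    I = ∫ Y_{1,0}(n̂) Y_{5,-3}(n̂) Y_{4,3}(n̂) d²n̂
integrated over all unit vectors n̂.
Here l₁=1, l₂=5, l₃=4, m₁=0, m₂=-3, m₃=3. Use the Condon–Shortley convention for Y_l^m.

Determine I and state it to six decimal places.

-0.196426

Rules hold: Σm=0, L=10 even, 4≤4≤6.
N = 3·11·9 = 297
Δ = 2!·0!·8!/11! = 1/495
Racah Σ t=1..1: t=1:−1/576 = -1/576
⇒ 3j(1 5 4; 0 0 0)² = 5/99, sgn -1
Racah Σ t=1..1: t=1:−1/5040 = -1/5040
⇒ 3j(1 5 4; 0 -3 3)² = 16/495, sgn +1
4πI² = N·(3j₀)²·(3jₘ)² = 16/33
I = -1·√(0.484848/4π) = -0.19642560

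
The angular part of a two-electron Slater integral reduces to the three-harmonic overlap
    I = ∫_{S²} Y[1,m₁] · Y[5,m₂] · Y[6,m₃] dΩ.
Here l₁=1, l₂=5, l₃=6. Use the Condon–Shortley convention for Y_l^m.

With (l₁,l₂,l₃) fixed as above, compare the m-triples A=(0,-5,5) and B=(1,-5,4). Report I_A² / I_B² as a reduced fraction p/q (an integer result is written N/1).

11/1

Same 1,5,6: normalisation and zero-m 3j drop out of the ratio.
A: Δ: 0! 2! 10! / 13! → 1/858; sum: t=0:+1/3628800 = 1/3628800; 3j²(1 5 6; 0 -5 5) = Δ·Π!·Σ² = 1/78  (sign -1)
B: Δ: 0! 2! 10! / 13! → 1/858; sum: t=0:+1/7257600 = 1/7257600; 3j²(1 5 6; 1 -5 4) = Δ·Π!·Σ² = 1/858  (sign +1)
I_A²/I_B² = (1/78)/(1/858) = 11/1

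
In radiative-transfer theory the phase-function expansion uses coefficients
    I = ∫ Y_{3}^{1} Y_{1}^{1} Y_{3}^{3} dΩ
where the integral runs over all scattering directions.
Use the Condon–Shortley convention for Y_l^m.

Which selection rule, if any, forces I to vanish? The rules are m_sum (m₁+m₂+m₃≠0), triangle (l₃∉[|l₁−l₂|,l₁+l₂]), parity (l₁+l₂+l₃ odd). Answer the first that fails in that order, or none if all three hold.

m_sum

azimuthal sum: 1 + 1 + 3 = 5  ✗
2 ≤ 3 ≤ 4 (triangle on l)
L = 3 + 1 + 3 = 7 (odd)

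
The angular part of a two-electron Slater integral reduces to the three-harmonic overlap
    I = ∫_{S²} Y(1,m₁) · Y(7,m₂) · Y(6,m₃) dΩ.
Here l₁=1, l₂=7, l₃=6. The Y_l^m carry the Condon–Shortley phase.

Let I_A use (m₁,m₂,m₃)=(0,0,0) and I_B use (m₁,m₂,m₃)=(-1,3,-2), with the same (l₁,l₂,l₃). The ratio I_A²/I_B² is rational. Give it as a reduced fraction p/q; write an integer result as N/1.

49/45

Shared (l₁,l₂,l₃)=(1,7,6): N and (l;000)² cancel in I_A²/I_B².
A: Δ = 2!·0!·12!/15! = 1/1365; Racah Σ t=1..1: t=1:−1/518400 = -1/518400; ⇒ 3j(1 7 6; 0 0 0)² = 7/195, sgn -1
B: Δ = 2!·0!·12!/15! = 1/1365; Racah Σ t=2..2: t=2:+1/1935360 = 1/1935360; ⇒ 3j(1 7 6; -1 3 -2)² = 3/91, sgn +1
I_A²/I_B² = (7/195)/(3/91) = 49/45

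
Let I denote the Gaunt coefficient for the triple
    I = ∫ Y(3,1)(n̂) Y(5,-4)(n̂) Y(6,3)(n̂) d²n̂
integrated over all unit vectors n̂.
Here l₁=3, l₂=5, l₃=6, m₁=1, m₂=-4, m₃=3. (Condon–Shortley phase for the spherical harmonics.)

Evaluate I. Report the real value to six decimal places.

0.176531

Checks pass: Σm=0; 14 even; l₃=6∈[2,8].
(2·3+1)(2·5+1)(2·6+1) = 1001
Δ: 2! 4! 8! / 15! → 1/675675
sum: t=0:+1/8640 t=1:−1/2304 t=2:+1/8640 = -7/34560
3j²(3 5 6; 0 0 0) = Δ·Π!·Σ² = 7/429  (sign -1)
sum: t=0:+1/40320 t=1:−1/241920 = 1/48384
3j²(3 5 6; 1 -4 3) = Δ·Π!·Σ² = 24/1001  (sign -1)
combine: 4πI² = 1001·7/429·24/1001 = 56/143
take √, sign +1: I = 0.17653103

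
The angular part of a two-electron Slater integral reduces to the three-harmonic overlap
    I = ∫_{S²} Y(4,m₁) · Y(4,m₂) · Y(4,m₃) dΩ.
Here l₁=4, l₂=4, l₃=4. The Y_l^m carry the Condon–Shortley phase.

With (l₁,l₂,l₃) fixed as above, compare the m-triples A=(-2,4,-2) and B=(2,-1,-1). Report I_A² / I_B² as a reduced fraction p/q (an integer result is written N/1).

7/4

l's match ⇒ only the (l;m) 3-j factors differ between A and B.
A: triangle coeff Δ(4,4,4) = 1/450450; Σ_t [4,4]: t=4:+1/2304 = 1/2304; (3j)²=5/143 [(4 4 4; -2 4 -2)], sign=+1
B: triangle coeff Δ(4,4,4) = 1/450450; Σ_t [0,2]: t=0:+1/576 t=1:−1/144 t=2:+1/576 = -1/288; (3j)²=20/1001 [(4 4 4; 2 -1 -1)], sign=+1
I_A²/I_B² = (5/143)/(20/1001) = 7/4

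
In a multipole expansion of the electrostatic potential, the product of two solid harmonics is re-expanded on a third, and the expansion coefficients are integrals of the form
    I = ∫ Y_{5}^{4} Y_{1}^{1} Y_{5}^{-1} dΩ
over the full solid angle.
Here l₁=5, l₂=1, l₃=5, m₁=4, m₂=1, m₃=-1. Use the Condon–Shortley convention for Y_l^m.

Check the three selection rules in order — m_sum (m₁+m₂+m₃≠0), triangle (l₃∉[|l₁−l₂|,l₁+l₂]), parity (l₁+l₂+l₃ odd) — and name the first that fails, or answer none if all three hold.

Σmᵢ = 4  ✗
l₃∈[|l₁−l₂|,l₁+l₂]=[4,6], have l₃=5
Σlᵢ = 11 ⇒ odd

m_sum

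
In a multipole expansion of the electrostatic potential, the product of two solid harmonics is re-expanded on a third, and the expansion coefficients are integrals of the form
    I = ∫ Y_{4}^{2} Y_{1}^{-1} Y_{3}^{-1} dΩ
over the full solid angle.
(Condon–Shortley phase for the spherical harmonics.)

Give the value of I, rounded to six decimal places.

0.238414

Checks pass: Σm=0; 8 even; l₃=3∈[3,5].
(2·4+1)(2·1+1)(2·3+1) = 189
Δ: 2! 6! 0! / 9! → 1/252
sum: t=1:−1/36 = -1/36
3j²(4 1 3; 0 0 0) = Δ·Π!·Σ² = 4/63  (sign +1)
sum: t=0:+1/96 = 1/96
3j²(4 1 3; 2 -1 -1) = Δ·Π!·Σ² = 5/84  (sign +1)
combine: 4πI² = 189·4/63·5/84 = 5/7
take √, sign +1: I = 0.23841361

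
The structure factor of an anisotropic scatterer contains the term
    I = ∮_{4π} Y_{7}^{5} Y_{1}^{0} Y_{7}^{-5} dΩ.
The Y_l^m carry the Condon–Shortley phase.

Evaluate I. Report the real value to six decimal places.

0.000000

Σlᵢ=15 odd — θ-integrand is odd under cosθ→−cosθ; I=0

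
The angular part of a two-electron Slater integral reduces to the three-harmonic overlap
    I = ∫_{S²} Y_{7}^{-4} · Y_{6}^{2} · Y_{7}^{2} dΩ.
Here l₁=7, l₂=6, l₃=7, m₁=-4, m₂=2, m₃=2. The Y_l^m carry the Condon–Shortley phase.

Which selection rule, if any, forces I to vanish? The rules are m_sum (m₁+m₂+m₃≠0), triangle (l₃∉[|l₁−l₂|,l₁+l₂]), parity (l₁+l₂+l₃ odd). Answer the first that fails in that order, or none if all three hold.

m₁+m₂+m₃ = -4 + 2 + 2 = 0  ✓
triangle: |7−6|=1 ≤ l₃=7 ≤ 7+6=13  ✓
parity: l₁+l₂+l₃ = 20 is even  ✓

none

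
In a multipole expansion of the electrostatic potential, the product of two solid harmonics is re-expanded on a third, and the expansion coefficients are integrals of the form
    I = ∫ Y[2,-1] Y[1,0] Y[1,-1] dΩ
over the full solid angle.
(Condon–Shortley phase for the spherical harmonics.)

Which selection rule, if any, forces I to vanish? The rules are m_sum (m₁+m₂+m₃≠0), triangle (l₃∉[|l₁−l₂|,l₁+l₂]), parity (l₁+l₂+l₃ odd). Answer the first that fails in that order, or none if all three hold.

m_sum

m₁+m₂+m₃ = -1 + 0 − 1 = -2  ✗
triangle: |2−1|=1 ≤ l₃=1 ≤ 2+1=3
parity: l₁+l₂+l₃ = 4 is even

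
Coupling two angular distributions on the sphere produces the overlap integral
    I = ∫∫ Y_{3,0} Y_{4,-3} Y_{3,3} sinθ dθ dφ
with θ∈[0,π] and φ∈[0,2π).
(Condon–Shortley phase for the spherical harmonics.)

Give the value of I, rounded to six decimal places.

m-sum 0 ✓  L=10 even ✓  1≤3≤7 ✓
Π(2lᵢ+1) = 7×9×7 = 441
triangle coeff Δ(3,4,3) = 1/34650
Σ_t [1,3]: t=1:−1/72 t=2:+1/16 t=3:−1/72 = 5/144
(3j)²=2/77 [(3 4 3; 0 0 0)], sign=-1
Σ_t [1,1]: t=1:−1/288 = -1/288
(3j)²=1/22 [(3 4 3; 0 -3 3)], sign=-1
⇒ 4πI² = 63/121
I = (+1)√(63/121/(4π)) = 0.20355073

0.203551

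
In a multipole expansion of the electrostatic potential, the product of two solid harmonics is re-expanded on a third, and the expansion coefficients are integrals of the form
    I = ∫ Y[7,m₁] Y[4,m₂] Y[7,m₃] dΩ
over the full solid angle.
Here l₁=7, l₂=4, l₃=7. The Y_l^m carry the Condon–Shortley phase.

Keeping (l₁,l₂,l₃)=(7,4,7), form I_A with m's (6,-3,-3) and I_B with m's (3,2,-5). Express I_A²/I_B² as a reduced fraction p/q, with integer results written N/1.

Same 7,4,7: normalisation and zero-m 3j drop out of the ratio.
A: Δ: 4! 10! 4! / 19! → 1/58198140; sum: t=0:+1/52254720 t=1:−1/522547200 = 1/58060800; 3j²(7 4 7; 6 -3 -3) = Δ·Π!·Σ² = 9/646  (sign +1)
B: Δ: 4! 10! 4! / 19! → 1/58198140; sum: t=2:+1/7741440 t=3:−1/13063680 t=4:+1/348364800 = 29/522547200; 3j²(7 4 7; 3 2 -5) = Δ·Π!·Σ² = 1682/264537  (sign +1)
I_A²/I_B² = (9/646)/(1682/264537) = 7371/3364

7371/3364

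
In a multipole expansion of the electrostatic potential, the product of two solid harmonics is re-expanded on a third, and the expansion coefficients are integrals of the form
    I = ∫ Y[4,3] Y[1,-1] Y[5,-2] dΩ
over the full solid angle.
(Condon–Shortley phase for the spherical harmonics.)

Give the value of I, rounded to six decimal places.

Checks pass: Σm=0; 10 even; l₃=5∈[3,5].
(2·4+1)(2·1+1)(2·5+1) = 297
Δ: 0! 8! 2! / 11! → 1/495
sum: t=0:+1/576 = 1/576
3j²(4 1 5; 0 0 0) = Δ·Π!·Σ² = 5/99  (sign -1)
sum: t=0:+1/10080 = 1/10080
3j²(4 1 5; 3 -1 -2) = Δ·Π!·Σ² = 1/165  (sign -1)
combine: 4πI² = 297·5/99·1/165 = 1/11
take √, sign +1: I = 0.08505478

0.085055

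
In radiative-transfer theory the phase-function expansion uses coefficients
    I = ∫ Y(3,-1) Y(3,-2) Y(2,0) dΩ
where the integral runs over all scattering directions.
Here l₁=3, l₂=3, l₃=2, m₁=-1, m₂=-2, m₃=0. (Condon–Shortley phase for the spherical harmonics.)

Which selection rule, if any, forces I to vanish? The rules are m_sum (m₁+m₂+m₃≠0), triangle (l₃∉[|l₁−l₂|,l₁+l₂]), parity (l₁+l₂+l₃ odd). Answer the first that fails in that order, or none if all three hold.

m₁+m₂+m₃ = -1 − 2 + 0 = -3  ✗
triangle: |3−3|=0 ≤ l₃=2 ≤ 3+3=6
parity: l₁+l₂+l₃ = 8 is even

m_sum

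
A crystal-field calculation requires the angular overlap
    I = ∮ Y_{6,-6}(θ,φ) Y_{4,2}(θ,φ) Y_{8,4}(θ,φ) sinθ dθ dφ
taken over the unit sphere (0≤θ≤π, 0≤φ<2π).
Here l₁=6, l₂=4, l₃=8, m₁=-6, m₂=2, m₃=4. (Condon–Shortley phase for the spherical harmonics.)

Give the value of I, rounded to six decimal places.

-0.069625

m-sum 0 ✓  L=18 even ✓  2≤8≤10 ✓
Π(2lᵢ+1) = 13×9×17 = 1989
triangle coeff Δ(6,4,8) = 1/23279256
Σ_t [0,2]: t=0:+1/1658880 t=1:−1/518400 t=2:+1/1658880 = -1/1382400
(3j)²=504/46189 [(6 4 8; 0 0 0)], sign=-1
Σ_t [2,2]: t=2:+1/348364800 = 1/348364800
(3j)²=165/58786 [(6 4 8; -6 2 4)], sign=+1
⇒ 4πI² = 4860/79781
I = (-1)√(4860/79781/(4π)) = -0.06962472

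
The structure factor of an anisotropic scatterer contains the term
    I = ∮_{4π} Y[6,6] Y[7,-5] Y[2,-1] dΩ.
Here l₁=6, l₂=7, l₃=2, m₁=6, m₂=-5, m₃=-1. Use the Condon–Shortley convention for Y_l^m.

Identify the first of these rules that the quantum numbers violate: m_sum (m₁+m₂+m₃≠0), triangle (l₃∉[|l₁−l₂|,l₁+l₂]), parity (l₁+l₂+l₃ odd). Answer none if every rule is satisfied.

parity

Σmᵢ = 0  ✓
l₃∈[|l₁−l₂|,l₁+l₂]=[1,13], have l₃=2  ✓
Σlᵢ = 15 ⇒ odd  ✗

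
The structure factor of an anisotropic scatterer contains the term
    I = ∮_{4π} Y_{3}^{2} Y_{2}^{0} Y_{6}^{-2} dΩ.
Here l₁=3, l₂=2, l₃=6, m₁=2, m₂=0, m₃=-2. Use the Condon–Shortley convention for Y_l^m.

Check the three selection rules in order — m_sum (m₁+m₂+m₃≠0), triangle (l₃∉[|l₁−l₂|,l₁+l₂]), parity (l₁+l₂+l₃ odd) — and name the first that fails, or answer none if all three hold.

triangle

Σmᵢ = 0  ✓
l₃∈[|l₁−l₂|,l₁+l₂]=[1,5], have l₃=6  ✗
Σlᵢ = 11 ⇒ odd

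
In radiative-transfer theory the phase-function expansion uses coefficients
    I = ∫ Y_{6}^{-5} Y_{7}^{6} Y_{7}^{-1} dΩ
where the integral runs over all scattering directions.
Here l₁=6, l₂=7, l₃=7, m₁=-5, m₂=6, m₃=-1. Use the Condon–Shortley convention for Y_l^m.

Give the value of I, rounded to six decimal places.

Checks pass: Σm=0; 20 even; l₃=7∈[1,13].
(2·6+1)(2·7+1)(2·7+1) = 2925
Δ: 6! 6! 8! / 21! → 1/2444321880
sum: t=0:+1/2612736000 t=1:−1/20736000 t=2:+1/1658880 t=3:−1/746496 t=4:+1/1658880 t=5:−1/20736000 t=6:+1/2612736000 = -1/4354560
3j²(6 7 7; 0 0 0) = Δ·Π!·Σ² = 1000/138567  (sign +1)
sum: t=5:−1/3483648000 t=6:+1/435456000 = 1/497664000
3j²(6 7 7; -5 6 -1) = Δ·Π!·Σ² = 77/6460  (sign +1)
combine: 4πI² = 2925·1000/138567·77/6460 = 26250/104329
take √, sign +1: I = 0.14150025

0.141500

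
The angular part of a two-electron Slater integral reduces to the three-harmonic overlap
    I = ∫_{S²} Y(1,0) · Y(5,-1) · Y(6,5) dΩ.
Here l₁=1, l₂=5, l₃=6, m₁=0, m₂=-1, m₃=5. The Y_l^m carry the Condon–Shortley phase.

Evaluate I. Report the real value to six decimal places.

m-sum = 0 − 1 + 5 = 4 ≠ 0 ⇒ I = 0

0.000000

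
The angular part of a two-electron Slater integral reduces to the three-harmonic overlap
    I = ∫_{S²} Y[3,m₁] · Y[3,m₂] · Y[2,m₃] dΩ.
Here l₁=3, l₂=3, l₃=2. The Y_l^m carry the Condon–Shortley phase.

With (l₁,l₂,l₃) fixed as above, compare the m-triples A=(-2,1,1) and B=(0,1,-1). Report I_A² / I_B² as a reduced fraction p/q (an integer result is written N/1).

Shared (l₁,l₂,l₃)=(3,3,2): N and (l;000)² cancel in I_A²/I_B².
A: Δ = 4!·2!·2!/9! = 1/3780; Racah Σ t=3..4: t=3:−1/12 t=4:+1/48 = -1/16; ⇒ 3j(3 3 2; -2 1 1)² = 1/28, sgn +1
B: Δ = 4!·2!·2!/9! = 1/3780; Racah Σ t=2..3: t=2:+1/8 t=3:−1/12 = 1/24; ⇒ 3j(3 3 2; 0 1 -1)² = 1/210, sgn -1
I_A²/I_B² = (1/28)/(1/210) = 15/2

15/2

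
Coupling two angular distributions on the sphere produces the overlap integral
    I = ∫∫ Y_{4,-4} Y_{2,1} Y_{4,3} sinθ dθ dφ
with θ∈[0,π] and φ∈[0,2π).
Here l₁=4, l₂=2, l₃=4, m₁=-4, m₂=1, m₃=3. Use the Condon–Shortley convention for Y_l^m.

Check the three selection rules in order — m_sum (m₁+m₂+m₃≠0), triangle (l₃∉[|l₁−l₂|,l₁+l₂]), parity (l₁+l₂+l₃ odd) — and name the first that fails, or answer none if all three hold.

azimuthal sum: -4 + 1 + 3 = 0  ✓
2 ≤ 4 ≤ 6 (triangle on l)  ✓
L = 4 + 2 + 4 = 10 (even)  ✓

none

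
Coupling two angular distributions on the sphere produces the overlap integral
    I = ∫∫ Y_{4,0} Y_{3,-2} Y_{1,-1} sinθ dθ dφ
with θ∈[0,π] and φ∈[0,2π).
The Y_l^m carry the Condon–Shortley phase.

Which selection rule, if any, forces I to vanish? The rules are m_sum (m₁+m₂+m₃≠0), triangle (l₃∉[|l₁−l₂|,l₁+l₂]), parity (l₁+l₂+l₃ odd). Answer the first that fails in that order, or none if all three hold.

m₁+m₂+m₃ = 0 − 2 − 1 = -3  ✗
triangle: |4−3|=1 ≤ l₃=1 ≤ 4+3=7
parity: l₁+l₂+l₃ = 8 is even

m_sum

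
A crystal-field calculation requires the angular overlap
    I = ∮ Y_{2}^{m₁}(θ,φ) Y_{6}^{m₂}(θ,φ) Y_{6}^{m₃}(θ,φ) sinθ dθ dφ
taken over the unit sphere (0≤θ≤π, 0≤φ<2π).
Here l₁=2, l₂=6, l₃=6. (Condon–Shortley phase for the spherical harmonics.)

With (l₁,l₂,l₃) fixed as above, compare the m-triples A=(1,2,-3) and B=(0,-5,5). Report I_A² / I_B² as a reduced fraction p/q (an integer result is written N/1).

150/121

Shared (l₁,l₂,l₃)=(2,6,6): N and (l;000)² cancel in I_A²/I_B².
A: Δ = 2!·2!·10!/15! = 1/90090; Racah Σ t=0..1: t=0:+1/161280 t=1:−1/60480 = -1/96768; ⇒ 3j(2 6 6; 1 2 -3)² = 15/1001, sgn +1
B: Δ = 2!·2!·10!/15! = 1/90090; Racah Σ t=0..1: t=0:+1/1451520 t=1:−1/3628800 = 1/2419200; ⇒ 3j(2 6 6; 0 -5 5)² = 11/910, sgn -1
I_A²/I_B² = (15/1001)/(11/910) = 150/121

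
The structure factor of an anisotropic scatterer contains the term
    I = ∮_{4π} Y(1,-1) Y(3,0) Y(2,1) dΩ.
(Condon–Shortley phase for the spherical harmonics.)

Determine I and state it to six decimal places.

0.143048

Rules hold: Σm=0, L=6 even, 2≤2≤4.
N = 3·7·5 = 105
Δ = 2!·0!·4!/7! = 1/105
Racah Σ t=1..1: t=1:−1/4 = -1/4
⇒ 3j(1 3 2; 0 0 0)² = 3/35, sgn -1
Racah Σ t=2..2: t=2:+1/12 = 1/12
⇒ 3j(1 3 2; -1 0 1)² = 1/35, sgn -1
4πI² = N·(3j₀)²·(3jₘ)² = 9/35
I = +1·√(0.257143/4π) = 0.14304817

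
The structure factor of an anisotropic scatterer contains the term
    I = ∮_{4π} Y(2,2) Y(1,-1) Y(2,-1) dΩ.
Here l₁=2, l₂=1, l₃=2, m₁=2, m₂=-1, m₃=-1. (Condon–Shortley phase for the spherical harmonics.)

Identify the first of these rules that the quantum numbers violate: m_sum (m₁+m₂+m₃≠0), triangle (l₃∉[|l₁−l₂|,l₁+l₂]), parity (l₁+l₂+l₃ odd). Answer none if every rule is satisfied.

parity

m₁+m₂+m₃ = 2 − 1 − 1 = 0  ✓
triangle: |2−1|=1 ≤ l₃=2 ≤ 2+1=3  ✓
parity: l₁+l₂+l₃ = 5 is odd  ✗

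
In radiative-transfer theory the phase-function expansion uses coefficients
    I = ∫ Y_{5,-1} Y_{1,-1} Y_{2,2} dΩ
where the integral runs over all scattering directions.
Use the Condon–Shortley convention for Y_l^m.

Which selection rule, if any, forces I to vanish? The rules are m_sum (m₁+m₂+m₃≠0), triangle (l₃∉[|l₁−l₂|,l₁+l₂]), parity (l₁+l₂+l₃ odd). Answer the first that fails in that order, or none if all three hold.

Σmᵢ = 0  ✓
l₃∈[|l₁−l₂|,l₁+l₂]=[4,6], have l₃=2  ✗
Σlᵢ = 8 ⇒ even

triangle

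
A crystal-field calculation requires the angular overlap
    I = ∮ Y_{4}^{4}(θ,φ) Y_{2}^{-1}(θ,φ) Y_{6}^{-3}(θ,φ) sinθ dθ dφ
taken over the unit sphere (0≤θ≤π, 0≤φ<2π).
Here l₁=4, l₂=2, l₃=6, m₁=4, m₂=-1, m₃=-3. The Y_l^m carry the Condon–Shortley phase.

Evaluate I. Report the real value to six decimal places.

Checks pass: Σm=0; 12 even; l₃=6∈[2,6].
(2·4+1)(2·2+1)(2·6+1) = 585
Δ: 0! 8! 4! / 13! → 1/6435
sum: t=0:+1/2304 = 1/2304
3j²(4 2 6; 0 0 0) = Δ·Π!·Σ² = 5/143  (sign +1)
sum: t=0:+1/241920 = 1/241920
3j²(4 2 6; 4 -1 -3) = Δ·Π!·Σ² = 1/715  (sign -1)
combine: 4πI² = 585·5/143·1/715 = 45/1573
take √, sign -1: I = -0.04771303

-0.047713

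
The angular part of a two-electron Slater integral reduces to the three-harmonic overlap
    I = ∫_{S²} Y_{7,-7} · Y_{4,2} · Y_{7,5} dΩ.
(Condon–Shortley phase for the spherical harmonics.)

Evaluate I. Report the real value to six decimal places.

Checks pass: Σm=0; 18 even; l₃=7∈[3,11].
(2·7+1)(2·4+1)(2·7+1) = 2025
Δ: 4! 10! 4! / 19! → 1/58198140
sum: t=0:+1/17418240 t=1:−1/622080 t=2:+1/230400 t=3:−1/622080 t=4:+1/17418240 = 1/806400
3j²(7 4 7; 0 0 0) = Δ·Π!·Σ² = 2268/230945  (sign -1)
sum: t=4:+1/348364800 = 1/348364800
3j²(7 4 7; -7 2 5) = Δ·Π!·Σ² = 11/646  (sign +1)
combine: 4πI² = 2025·2268/230945·11/646 = 459270/1356277
take √, sign -1: I = -0.16415530

-0.164155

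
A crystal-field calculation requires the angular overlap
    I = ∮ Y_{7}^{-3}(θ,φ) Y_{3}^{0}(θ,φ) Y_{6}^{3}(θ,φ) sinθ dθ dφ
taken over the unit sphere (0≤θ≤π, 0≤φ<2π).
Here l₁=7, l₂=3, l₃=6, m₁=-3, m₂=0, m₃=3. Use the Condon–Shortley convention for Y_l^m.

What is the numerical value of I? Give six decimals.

-0.008134

Checks pass: Σm=0; 16 even; l₃=6∈[4,10].
(2·7+1)(2·3+1)(2·6+1) = 1365
Δ: 4! 10! 2! / 17! → 1/2042040
sum: t=1:−1/207360 t=2:+1/57600 t=3:−1/207360 = 1/129600
3j²(7 3 6; 0 0 0) = Δ·Π!·Σ² = 168/12155  (sign +1)
sum: t=1:−1/4354560 t=2:+1/322560 t=3:−1/362880 = 1/8709120
3j²(7 3 6; -3 0 3) = Δ·Π!·Σ² = 3/68068  (sign -1)
combine: 4πI² = 1365·168/12155·3/68068 = 378/454597
take √, sign -1: I = -0.00813444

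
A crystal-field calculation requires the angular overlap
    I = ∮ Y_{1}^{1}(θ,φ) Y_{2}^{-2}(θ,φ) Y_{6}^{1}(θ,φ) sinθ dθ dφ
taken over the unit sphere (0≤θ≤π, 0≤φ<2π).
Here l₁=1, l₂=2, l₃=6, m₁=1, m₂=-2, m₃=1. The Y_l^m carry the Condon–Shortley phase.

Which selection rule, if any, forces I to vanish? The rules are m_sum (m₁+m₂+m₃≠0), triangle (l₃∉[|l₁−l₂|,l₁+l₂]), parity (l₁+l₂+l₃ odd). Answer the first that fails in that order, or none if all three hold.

triangle

m₁+m₂+m₃ = 1 − 2 + 1 = 0  ✓
triangle: |1−2|=1 ≤ l₃=6 ≤ 1+2=3  ✗
parity: l₁+l₂+l₃ = 9 is odd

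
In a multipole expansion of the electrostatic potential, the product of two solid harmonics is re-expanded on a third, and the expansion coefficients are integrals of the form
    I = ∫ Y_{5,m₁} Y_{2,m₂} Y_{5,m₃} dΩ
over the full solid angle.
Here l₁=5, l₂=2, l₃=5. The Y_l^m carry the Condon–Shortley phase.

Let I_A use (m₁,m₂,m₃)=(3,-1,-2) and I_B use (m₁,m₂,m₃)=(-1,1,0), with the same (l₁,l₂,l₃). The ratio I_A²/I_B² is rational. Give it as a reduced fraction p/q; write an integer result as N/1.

20/1

l's match ⇒ only the (l;m) 3-j factors differ between A and B.
A: triangle coeff Δ(5,2,5) = 1/38610; Σ_t [0,1]: t=0:+1/2880 t=1:−1/10080 = 1/4032; (3j)²=10/429 [(5 2 5; 3 -1 -2)], sign=-1
B: triangle coeff Δ(5,2,5) = 1/38610; Σ_t [1,2]: t=1:−1/1440 t=2:+1/1152 = 1/5760; (3j)²=1/858 [(5 2 5; -1 1 0)], sign=-1
I_A²/I_B² = (10/429)/(1/858) = 20/1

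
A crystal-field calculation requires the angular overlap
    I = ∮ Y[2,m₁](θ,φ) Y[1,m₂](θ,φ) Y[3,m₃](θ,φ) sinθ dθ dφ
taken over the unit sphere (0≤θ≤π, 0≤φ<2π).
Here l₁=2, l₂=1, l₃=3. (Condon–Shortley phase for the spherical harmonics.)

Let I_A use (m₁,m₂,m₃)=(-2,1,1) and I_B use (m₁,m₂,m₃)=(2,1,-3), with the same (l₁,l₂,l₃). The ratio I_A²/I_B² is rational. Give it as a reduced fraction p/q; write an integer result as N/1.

1/15

l's match ⇒ only the (l;m) 3-j factors differ between A and B.
A: triangle coeff Δ(2,1,3) = 1/105; Σ_t [0,0]: t=0:+1/48 = 1/48; (3j)²=1/105 [(2 1 3; -2 1 1)], sign=+1
B: triangle coeff Δ(2,1,3) = 1/105; Σ_t [0,0]: t=0:+1/48 = 1/48; (3j)²=1/7 [(2 1 3; 2 1 -3)], sign=+1
I_A²/I_B² = (1/105)/(1/7) = 1/15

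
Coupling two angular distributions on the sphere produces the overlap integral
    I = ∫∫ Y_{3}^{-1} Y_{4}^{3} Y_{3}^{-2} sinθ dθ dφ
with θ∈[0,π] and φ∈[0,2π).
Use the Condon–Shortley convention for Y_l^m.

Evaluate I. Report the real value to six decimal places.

-0.095955

m-sum 0 ✓  L=10 even ✓  1≤3≤7 ✓
Π(2lᵢ+1) = 7×9×7 = 441
triangle coeff Δ(3,4,3) = 1/34650
Σ_t [1,3]: t=1:−1/72 t=2:+1/16 t=3:−1/72 = 5/144
(3j)²=2/77 [(3 4 3; 0 0 0)], sign=-1
Σ_t [3,4]: t=3:−1/144 t=4:+1/288 = -1/288
(3j)²=1/99 [(3 4 3; -1 3 -2)], sign=+1
⇒ 4πI² = 14/121
I = (-1)√(14/121/(4π)) = -0.09595473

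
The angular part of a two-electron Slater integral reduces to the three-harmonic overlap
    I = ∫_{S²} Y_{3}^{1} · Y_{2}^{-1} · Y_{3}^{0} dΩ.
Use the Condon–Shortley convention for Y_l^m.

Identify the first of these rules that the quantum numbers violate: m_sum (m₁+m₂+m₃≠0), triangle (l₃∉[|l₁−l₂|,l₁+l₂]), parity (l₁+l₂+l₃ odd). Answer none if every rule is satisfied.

none

m₁+m₂+m₃ = 1 − 1 + 0 = 0  ✓
triangle: |3−2|=1 ≤ l₃=3 ≤ 3+2=5  ✓
parity: l₁+l₂+l₃ = 8 is even  ✓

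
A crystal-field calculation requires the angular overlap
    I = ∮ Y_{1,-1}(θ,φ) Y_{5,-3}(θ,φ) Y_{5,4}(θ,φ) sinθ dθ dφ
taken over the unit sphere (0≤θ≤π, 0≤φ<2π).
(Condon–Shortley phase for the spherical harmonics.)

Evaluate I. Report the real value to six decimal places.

L=11 odd ⇒ parity kills the (l;000) factor ⇒ I = 0

0.000000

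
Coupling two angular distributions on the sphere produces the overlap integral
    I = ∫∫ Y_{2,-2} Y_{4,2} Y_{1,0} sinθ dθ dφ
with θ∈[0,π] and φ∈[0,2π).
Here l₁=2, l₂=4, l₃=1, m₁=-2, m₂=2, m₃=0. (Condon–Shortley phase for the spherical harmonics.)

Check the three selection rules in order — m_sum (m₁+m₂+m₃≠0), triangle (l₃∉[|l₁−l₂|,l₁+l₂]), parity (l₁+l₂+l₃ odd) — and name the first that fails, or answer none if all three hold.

triangle

m₁+m₂+m₃ = -2 + 2 + 0 = 0  ✓
triangle: |2−4|=2 ≤ l₃=1 ≤ 2+4=6  ✗
parity: l₁+l₂+l₃ = 7 is odd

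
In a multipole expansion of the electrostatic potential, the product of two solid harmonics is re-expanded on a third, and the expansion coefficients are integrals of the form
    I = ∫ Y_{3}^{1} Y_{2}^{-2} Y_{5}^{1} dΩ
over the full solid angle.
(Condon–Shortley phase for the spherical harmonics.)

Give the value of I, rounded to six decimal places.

-0.092802

Checks pass: Σm=0; 10 even; l₃=5∈[1,5].
(2·3+1)(2·2+1)(2·5+1) = 385
Δ: 0! 6! 4! / 11! → 1/2310
sum: t=0:+1/144 = 1/144
3j²(3 2 5; 0 0 0) = Δ·Π!·Σ² = 10/231  (sign -1)
sum: t=0:+1/1152 = 1/1152
3j²(3 2 5; 1 -2 1) = Δ·Π!·Σ² = 1/154  (sign +1)
combine: 4πI² = 385·10/231·1/154 = 25/231
take √, sign -1: I = -0.09280237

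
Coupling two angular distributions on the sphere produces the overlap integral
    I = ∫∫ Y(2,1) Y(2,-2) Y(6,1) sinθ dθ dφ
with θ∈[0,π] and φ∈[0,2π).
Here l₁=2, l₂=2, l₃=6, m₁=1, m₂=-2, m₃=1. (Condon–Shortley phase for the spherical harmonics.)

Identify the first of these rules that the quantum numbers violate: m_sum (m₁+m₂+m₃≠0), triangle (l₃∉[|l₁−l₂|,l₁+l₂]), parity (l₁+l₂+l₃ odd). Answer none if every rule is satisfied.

triangle

Σmᵢ = 0  ✓
l₃∈[|l₁−l₂|,l₁+l₂]=[0,4], have l₃=6  ✗
Σlᵢ = 10 ⇒ even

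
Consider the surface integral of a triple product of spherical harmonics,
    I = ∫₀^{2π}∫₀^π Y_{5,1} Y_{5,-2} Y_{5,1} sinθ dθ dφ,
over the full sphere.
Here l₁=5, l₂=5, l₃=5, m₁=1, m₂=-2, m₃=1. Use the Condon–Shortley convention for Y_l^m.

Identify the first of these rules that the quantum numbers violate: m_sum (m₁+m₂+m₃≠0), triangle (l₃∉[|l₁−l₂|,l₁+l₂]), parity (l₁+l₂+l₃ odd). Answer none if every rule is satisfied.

parity

azimuthal sum: 1 − 2 + 1 = 0  ✓
0 ≤ 5 ≤ 10 (triangle on l)  ✓
L = 5 + 5 + 5 = 15 (odd)  ✗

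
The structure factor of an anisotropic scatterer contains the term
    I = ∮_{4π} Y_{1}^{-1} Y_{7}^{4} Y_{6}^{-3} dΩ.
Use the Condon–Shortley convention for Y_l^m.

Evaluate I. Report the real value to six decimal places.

Rules hold: Σm=0, L=14 even, 6≤6≤8.
N = 3·15·13 = 585
Δ = 2!·0!·12!/15! = 1/1365
Racah Σ t=1..1: t=1:−1/518400 = -1/518400
⇒ 3j(1 7 6; 0 0 0)² = 7/195, sgn -1
Racah Σ t=2..2: t=2:+1/4354560 = 1/4354560
⇒ 3j(1 7 6; -1 4 -3)² = 11/273, sgn -1
4πI² = N·(3j₀)²·(3jₘ)² = 11/13
I = +1·√(0.846154/4π) = 0.25948947

0.259489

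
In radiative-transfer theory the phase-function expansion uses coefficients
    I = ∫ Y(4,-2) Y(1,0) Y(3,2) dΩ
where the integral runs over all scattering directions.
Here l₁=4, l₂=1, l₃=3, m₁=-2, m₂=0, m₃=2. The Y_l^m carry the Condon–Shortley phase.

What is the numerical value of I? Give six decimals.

0.213244

Rules hold: Σm=0, L=8 even, 3≤3≤5.
N = 9·3·7 = 189
Δ = 2!·6!·0!/9! = 1/252
Racah Σ t=1..1: t=1:−1/36 = -1/36
⇒ 3j(4 1 3; 0 0 0)² = 4/63, sgn +1
Racah Σ t=1..1: t=1:−1/120 = -1/120
⇒ 3j(4 1 3; -2 0 2)² = 1/21, sgn +1
4πI² = N·(3j₀)²·(3jₘ)² = 4/7
I = +1·√(0.571429/4π) = 0.21324362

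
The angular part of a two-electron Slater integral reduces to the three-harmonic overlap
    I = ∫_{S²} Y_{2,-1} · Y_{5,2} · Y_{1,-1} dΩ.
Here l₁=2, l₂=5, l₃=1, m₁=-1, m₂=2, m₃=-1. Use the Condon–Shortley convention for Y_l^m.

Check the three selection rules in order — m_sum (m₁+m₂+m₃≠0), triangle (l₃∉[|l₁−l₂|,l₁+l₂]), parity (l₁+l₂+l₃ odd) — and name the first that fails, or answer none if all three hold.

triangle

m₁+m₂+m₃ = -1 + 2 − 1 = 0  ✓
triangle: |2−5|=3 ≤ l₃=1 ≤ 2+5=7  ✗
parity: l₁+l₂+l₃ = 8 is even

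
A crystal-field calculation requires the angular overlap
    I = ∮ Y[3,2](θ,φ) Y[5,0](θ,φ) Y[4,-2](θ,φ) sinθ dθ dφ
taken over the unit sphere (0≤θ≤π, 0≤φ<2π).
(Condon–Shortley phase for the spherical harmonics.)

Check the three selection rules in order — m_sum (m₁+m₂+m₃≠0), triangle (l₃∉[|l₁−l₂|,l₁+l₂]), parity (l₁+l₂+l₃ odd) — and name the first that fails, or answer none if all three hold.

none

Σmᵢ = 0  ✓
l₃∈[|l₁−l₂|,l₁+l₂]=[2,8], have l₃=4  ✓
Σlᵢ = 12 ⇒ even  ✓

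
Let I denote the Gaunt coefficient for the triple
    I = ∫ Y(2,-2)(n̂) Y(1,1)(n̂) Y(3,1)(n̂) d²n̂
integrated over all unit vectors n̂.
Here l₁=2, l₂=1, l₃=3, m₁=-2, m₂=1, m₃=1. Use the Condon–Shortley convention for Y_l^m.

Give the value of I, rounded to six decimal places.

-0.082589

Rules hold: Σm=0, L=6 even, 1≤3≤3.
N = 5·3·7 = 105
Δ = 0!·4!·2!/7! = 1/105
Racah Σ t=0..0: t=0:+1/4 = 1/4
⇒ 3j(2 1 3; 0 0 0)² = 3/35, sgn -1
Racah Σ t=0..0: t=0:+1/48 = 1/48
⇒ 3j(2 1 3; -2 1 1)² = 1/105, sgn +1
4πI² = N·(3j₀)²·(3jₘ)² = 3/35
I = -1·√(0.0857143/4π) = -0.08258890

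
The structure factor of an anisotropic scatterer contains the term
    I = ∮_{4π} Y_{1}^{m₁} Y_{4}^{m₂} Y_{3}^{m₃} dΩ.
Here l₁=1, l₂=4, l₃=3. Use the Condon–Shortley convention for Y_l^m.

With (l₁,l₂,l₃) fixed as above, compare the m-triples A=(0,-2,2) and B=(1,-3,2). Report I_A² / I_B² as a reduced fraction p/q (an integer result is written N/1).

Same 1,4,3: normalisation and zero-m 3j drop out of the ratio.
A: Δ: 2! 0! 6! / 9! → 1/252; sum: t=1:−1/120 = -1/120; 3j²(1 4 3; 0 -2 2) = Δ·Π!·Σ² = 1/21  (sign +1)
B: Δ: 2! 0! 6! / 9! → 1/252; sum: t=0:+1/240 = 1/240; 3j²(1 4 3; 1 -3 2) = Δ·Π!·Σ² = 1/12  (sign -1)
I_A²/I_B² = (1/21)/(1/12) = 4/7

4/7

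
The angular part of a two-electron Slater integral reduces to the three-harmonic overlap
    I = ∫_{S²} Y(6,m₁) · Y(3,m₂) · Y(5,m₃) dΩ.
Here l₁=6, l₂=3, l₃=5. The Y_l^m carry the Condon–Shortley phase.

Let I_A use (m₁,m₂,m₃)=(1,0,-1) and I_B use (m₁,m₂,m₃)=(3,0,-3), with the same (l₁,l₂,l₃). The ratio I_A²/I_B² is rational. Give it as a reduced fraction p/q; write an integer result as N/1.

l's match ⇒ only the (l;m) 3-j factors differ between A and B.
A: triangle coeff Δ(6,3,5) = 1/675675; Σ_t [1,3]: t=1:−1/6912 t=2:+1/2880 t=3:−1/17280 = 1/6912; (3j)²=5/429 [(6 3 5; 1 0 -1)], sign=+1
B: triangle coeff Δ(6,3,5) = 1/675675; Σ_t [1,3]: t=1:−1/17280 t=2:+1/20160 t=3:−1/483840 = -1/96768; (3j)²=1/1001 [(6 3 5; 3 0 -3)], sign=-1
I_A²/I_B² = (5/429)/(1/1001) = 35/3

35/3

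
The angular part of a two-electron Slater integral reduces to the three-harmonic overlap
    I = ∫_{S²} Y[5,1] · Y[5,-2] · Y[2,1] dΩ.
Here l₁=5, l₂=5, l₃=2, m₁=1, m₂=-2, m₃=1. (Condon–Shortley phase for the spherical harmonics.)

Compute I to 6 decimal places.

m-sum 0 ✓  L=12 even ✓  0≤2≤10 ✓
Π(2lᵢ+1) = 11×11×5 = 605
triangle coeff Δ(5,5,2) = 1/38610
Σ_t [3,5]: t=3:−1/2880 t=4:+1/576 t=5:−1/2880 = 1/960
(3j)²=10/429 [(5 5 2; 0 0 0)], sign=+1
Σ_t [2,3]: t=2:+1/2880 t=3:−1/1440 = -1/2880
(3j)²=7/715 [(5 5 2; 1 -2 1)], sign=+1
⇒ 4πI² = 70/507
I = (+1)√(70/507/(4π)) = 0.10481902

0.104819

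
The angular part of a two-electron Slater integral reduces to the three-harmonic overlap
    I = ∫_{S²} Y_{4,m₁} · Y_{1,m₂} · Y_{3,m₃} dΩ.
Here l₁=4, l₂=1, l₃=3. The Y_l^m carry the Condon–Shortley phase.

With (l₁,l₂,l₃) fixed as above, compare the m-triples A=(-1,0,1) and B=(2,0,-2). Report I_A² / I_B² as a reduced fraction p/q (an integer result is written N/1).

5/4

Shared (l₁,l₂,l₃)=(4,1,3): N and (l;000)² cancel in I_A²/I_B².
A: Δ = 2!·6!·0!/9! = 1/252; Racah Σ t=1..1: t=1:−1/48 = -1/48; ⇒ 3j(4 1 3; -1 0 1)² = 5/84, sgn -1
B: Δ = 2!·6!·0!/9! = 1/252; Racah Σ t=1..1: t=1:−1/120 = -1/120; ⇒ 3j(4 1 3; 2 0 -2)² = 1/21, sgn +1
I_A²/I_B² = (5/84)/(1/21) = 5/4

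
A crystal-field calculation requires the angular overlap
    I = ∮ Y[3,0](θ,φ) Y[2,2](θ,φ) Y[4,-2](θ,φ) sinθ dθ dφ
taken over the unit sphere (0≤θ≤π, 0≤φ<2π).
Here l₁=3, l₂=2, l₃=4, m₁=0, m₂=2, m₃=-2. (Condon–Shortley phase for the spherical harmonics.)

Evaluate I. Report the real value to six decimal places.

L=9 odd ⇒ parity kills the (l;000) factor ⇒ I = 0

0.000000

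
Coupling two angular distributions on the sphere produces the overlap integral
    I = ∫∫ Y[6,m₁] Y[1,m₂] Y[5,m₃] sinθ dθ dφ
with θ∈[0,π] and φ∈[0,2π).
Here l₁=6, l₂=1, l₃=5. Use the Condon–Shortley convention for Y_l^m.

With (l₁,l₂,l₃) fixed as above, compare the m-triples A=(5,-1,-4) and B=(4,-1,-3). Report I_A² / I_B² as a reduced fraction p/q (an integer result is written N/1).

11/9

Shared (l₁,l₂,l₃)=(6,1,5): N and (l;000)² cancel in I_A²/I_B².
A: Δ = 2!·10!·0!/13! = 1/858; Racah Σ t=0..0: t=0:+1/725760 = 1/725760; ⇒ 3j(6 1 5; 5 -1 -4)² = 5/78, sgn -1
B: Δ = 2!·10!·0!/13! = 1/858; Racah Σ t=0..0: t=0:+1/161280 = 1/161280; ⇒ 3j(6 1 5; 4 -1 -3)² = 15/286, sgn +1
I_A²/I_B² = (5/78)/(15/286) = 11/9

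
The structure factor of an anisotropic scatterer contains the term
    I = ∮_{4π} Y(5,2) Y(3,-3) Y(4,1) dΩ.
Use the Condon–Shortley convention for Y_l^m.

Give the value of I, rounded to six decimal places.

Checks pass: Σm=0; 12 even; l₃=4∈[2,8].
(2·5+1)(2·3+1)(2·4+1) = 693
Δ: 4! 6! 2! / 13! → 1/180180
sum: t=1:−1/576 t=2:+1/144 t=3:−1/576 = 1/288
3j²(5 3 4; 0 0 0) = Δ·Π!·Σ² = 20/1001  (sign +1)
sum: t=0:+1/1728 = 1/1728
3j²(5 3 4; 2 -3 1) = Δ·Π!·Σ² = 25/858  (sign -1)
combine: 4πI² = 693·20/1001·25/858 = 750/1859
take √, sign -1: I = -0.17917854

-0.179179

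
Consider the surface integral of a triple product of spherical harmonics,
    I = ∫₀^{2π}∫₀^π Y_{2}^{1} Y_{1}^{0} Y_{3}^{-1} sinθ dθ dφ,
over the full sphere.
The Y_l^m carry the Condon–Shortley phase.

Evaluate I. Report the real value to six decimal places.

-0.233597

Rules hold: Σm=0, L=6 even, 1≤3≤3.
N = 5·3·7 = 105
Δ = 0!·4!·2!/7! = 1/105
Racah Σ t=0..0: t=0:+1/4 = 1/4
⇒ 3j(2 1 3; 0 0 0)² = 3/35, sgn -1
Racah Σ t=0..0: t=0:+1/6 = 1/6
⇒ 3j(2 1 3; 1 0 -1)² = 8/105, sgn +1
4πI² = N·(3j₀)²·(3jₘ)² = 24/35
I = -1·√(0.685714/4π) = -0.23359668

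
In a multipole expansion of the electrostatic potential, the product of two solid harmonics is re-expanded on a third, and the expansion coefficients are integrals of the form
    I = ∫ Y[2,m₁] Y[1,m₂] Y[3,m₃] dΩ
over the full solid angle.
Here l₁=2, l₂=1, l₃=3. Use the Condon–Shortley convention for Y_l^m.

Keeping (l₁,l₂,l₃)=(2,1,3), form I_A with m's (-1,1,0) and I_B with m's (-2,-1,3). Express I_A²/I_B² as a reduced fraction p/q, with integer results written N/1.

Shared (l₁,l₂,l₃)=(2,1,3): N and (l;000)² cancel in I_A²/I_B².
A: Δ = 0!·4!·2!/7! = 1/105; Racah Σ t=0..0: t=0:+1/12 = 1/12; ⇒ 3j(2 1 3; -1 1 0)² = 1/35, sgn -1
B: Δ = 0!·4!·2!/7! = 1/105; Racah Σ t=0..0: t=0:+1/48 = 1/48; ⇒ 3j(2 1 3; -2 -1 3)² = 1/7, sgn +1
I_A²/I_B² = (1/35)/(1/7) = 1/5

1/5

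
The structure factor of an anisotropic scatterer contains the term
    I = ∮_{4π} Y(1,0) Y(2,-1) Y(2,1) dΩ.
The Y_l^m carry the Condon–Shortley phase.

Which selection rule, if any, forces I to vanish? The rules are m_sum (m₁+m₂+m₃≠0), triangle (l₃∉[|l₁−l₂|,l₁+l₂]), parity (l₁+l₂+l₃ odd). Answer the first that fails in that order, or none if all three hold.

parity

azimuthal sum: 0 − 1 + 1 = 0  ✓
1 ≤ 2 ≤ 3 (triangle on l)  ✓
L = 1 + 2 + 2 = 5 (odd)  ✗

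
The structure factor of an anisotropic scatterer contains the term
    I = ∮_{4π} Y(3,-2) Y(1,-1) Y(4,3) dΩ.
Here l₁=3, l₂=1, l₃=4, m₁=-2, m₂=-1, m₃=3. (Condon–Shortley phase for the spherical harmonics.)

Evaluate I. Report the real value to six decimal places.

Checks pass: Σm=0; 8 even; l₃=4∈[2,4].
(2·3+1)(2·1+1)(2·4+1) = 189
Δ: 0! 6! 2! / 9! → 1/252
sum: t=0:+1/36 = 1/36
3j²(3 1 4; 0 0 0) = Δ·Π!·Σ² = 4/63  (sign +1)
sum: t=0:+1/240 = 1/240
3j²(3 1 4; -2 -1 3) = Δ·Π!·Σ² = 1/12  (sign -1)
combine: 4πI² = 189·4/63·1/12 = 1/1
take √, sign -1: I = -0.28209479

-0.282095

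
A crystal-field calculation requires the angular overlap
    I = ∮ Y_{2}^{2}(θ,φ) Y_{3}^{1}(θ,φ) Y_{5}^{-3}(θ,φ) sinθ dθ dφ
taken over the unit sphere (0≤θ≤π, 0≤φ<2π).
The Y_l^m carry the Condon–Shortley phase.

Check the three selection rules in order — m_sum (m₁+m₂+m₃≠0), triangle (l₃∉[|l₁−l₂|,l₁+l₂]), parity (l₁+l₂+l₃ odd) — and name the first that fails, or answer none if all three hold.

m₁+m₂+m₃ = 2 + 1 − 3 = 0  ✓
triangle: |2−3|=1 ≤ l₃=5 ≤ 2+3=5  ✓
parity: l₁+l₂+l₃ = 10 is even  ✓

none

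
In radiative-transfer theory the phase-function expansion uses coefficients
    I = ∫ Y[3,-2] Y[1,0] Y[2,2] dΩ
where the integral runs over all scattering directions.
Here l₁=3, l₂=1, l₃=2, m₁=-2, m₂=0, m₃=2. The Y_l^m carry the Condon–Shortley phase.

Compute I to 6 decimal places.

0.184674

m-sum 0 ✓  L=6 even ✓  2≤2≤4 ✓
Π(2lᵢ+1) = 7×3×5 = 105
triangle coeff Δ(3,1,2) = 1/105
Σ_t [1,1]: t=1:−1/4 = -1/4
(3j)²=3/35 [(3 1 2; 0 0 0)], sign=-1
Σ_t [1,1]: t=1:−1/24 = -1/24
(3j)²=1/21 [(3 1 2; -2 0 2)], sign=-1
⇒ 4πI² = 3/7
I = (+1)√(3/7/(4π)) = 0.18467439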